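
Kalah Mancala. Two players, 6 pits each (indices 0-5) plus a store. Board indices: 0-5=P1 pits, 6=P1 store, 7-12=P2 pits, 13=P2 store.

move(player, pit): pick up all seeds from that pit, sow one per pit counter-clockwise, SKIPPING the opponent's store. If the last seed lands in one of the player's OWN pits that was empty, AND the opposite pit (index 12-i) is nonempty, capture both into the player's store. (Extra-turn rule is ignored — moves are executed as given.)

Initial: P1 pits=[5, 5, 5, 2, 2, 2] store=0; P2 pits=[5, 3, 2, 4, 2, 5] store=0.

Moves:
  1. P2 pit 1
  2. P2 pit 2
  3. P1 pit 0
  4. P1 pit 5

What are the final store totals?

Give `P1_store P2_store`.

Move 1: P2 pit1 -> P1=[5,5,5,2,2,2](0) P2=[5,0,3,5,3,5](0)
Move 2: P2 pit2 -> P1=[5,5,5,2,2,2](0) P2=[5,0,0,6,4,6](0)
Move 3: P1 pit0 -> P1=[0,6,6,3,3,3](0) P2=[5,0,0,6,4,6](0)
Move 4: P1 pit5 -> P1=[0,6,6,3,3,0](1) P2=[6,1,0,6,4,6](0)

Answer: 1 0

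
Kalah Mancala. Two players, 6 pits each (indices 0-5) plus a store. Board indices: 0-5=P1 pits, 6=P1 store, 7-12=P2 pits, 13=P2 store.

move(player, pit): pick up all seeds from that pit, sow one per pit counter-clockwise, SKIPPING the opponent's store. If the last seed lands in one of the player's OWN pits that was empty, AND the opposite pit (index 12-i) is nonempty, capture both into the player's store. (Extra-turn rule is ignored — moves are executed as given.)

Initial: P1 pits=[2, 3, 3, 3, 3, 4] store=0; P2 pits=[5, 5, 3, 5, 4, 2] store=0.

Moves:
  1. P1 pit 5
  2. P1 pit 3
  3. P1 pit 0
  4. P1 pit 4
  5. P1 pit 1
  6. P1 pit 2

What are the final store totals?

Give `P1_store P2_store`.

Move 1: P1 pit5 -> P1=[2,3,3,3,3,0](1) P2=[6,6,4,5,4,2](0)
Move 2: P1 pit3 -> P1=[2,3,3,0,4,1](2) P2=[6,6,4,5,4,2](0)
Move 3: P1 pit0 -> P1=[0,4,4,0,4,1](2) P2=[6,6,4,5,4,2](0)
Move 4: P1 pit4 -> P1=[0,4,4,0,0,2](3) P2=[7,7,4,5,4,2](0)
Move 5: P1 pit1 -> P1=[0,0,5,1,1,3](3) P2=[7,7,4,5,4,2](0)
Move 6: P1 pit2 -> P1=[0,0,0,2,2,4](4) P2=[8,7,4,5,4,2](0)

Answer: 4 0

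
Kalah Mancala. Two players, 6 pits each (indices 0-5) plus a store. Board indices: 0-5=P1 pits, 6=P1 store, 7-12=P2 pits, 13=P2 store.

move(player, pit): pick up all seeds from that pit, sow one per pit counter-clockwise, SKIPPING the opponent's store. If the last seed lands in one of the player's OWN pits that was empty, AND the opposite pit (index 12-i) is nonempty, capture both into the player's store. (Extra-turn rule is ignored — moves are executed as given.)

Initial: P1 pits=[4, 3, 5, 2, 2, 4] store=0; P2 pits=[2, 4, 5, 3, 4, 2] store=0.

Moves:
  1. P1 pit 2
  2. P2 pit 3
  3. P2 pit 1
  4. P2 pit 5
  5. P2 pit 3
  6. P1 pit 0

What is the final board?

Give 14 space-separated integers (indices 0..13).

Answer: 0 5 2 4 4 6 1 3 0 6 0 7 0 2

Derivation:
Move 1: P1 pit2 -> P1=[4,3,0,3,3,5](1) P2=[3,4,5,3,4,2](0)
Move 2: P2 pit3 -> P1=[4,3,0,3,3,5](1) P2=[3,4,5,0,5,3](1)
Move 3: P2 pit1 -> P1=[4,3,0,3,3,5](1) P2=[3,0,6,1,6,4](1)
Move 4: P2 pit5 -> P1=[5,4,1,3,3,5](1) P2=[3,0,6,1,6,0](2)
Move 5: P2 pit3 -> P1=[5,4,1,3,3,5](1) P2=[3,0,6,0,7,0](2)
Move 6: P1 pit0 -> P1=[0,5,2,4,4,6](1) P2=[3,0,6,0,7,0](2)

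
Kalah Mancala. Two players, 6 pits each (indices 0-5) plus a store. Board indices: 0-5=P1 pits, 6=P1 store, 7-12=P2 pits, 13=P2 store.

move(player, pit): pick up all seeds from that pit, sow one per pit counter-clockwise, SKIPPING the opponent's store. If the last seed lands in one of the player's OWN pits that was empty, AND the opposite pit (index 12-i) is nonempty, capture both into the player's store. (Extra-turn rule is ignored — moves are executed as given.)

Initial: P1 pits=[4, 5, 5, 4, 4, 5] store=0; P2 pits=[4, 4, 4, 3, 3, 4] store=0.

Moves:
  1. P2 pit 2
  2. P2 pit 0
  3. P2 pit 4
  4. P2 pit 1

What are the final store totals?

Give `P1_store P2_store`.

Answer: 0 3

Derivation:
Move 1: P2 pit2 -> P1=[4,5,5,4,4,5](0) P2=[4,4,0,4,4,5](1)
Move 2: P2 pit0 -> P1=[4,5,5,4,4,5](0) P2=[0,5,1,5,5,5](1)
Move 3: P2 pit4 -> P1=[5,6,6,4,4,5](0) P2=[0,5,1,5,0,6](2)
Move 4: P2 pit1 -> P1=[5,6,6,4,4,5](0) P2=[0,0,2,6,1,7](3)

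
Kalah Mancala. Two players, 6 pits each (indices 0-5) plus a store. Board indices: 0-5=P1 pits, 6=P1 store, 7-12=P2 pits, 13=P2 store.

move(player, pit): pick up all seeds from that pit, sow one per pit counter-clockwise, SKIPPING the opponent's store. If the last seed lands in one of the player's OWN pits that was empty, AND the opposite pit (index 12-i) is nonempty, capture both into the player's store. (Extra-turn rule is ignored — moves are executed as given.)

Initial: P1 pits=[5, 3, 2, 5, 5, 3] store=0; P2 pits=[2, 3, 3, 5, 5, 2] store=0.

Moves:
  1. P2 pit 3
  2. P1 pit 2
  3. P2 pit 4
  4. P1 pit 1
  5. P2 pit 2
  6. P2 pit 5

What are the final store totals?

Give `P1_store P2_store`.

Answer: 1 3

Derivation:
Move 1: P2 pit3 -> P1=[6,4,2,5,5,3](0) P2=[2,3,3,0,6,3](1)
Move 2: P1 pit2 -> P1=[6,4,0,6,6,3](0) P2=[2,3,3,0,6,3](1)
Move 3: P2 pit4 -> P1=[7,5,1,7,6,3](0) P2=[2,3,3,0,0,4](2)
Move 4: P1 pit1 -> P1=[7,0,2,8,7,4](1) P2=[2,3,3,0,0,4](2)
Move 5: P2 pit2 -> P1=[7,0,2,8,7,4](1) P2=[2,3,0,1,1,5](2)
Move 6: P2 pit5 -> P1=[8,1,3,9,7,4](1) P2=[2,3,0,1,1,0](3)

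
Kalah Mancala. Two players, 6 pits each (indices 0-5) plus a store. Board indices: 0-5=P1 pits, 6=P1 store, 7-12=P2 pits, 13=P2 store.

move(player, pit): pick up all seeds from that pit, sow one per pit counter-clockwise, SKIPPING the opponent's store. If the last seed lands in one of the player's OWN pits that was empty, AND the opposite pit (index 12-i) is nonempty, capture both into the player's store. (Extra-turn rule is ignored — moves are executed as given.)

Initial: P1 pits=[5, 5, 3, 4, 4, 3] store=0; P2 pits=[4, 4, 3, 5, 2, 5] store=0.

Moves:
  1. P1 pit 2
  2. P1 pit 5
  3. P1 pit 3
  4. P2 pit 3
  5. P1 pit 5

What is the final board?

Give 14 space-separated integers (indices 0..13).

Move 1: P1 pit2 -> P1=[5,5,0,5,5,4](0) P2=[4,4,3,5,2,5](0)
Move 2: P1 pit5 -> P1=[5,5,0,5,5,0](1) P2=[5,5,4,5,2,5](0)
Move 3: P1 pit3 -> P1=[5,5,0,0,6,1](2) P2=[6,6,4,5,2,5](0)
Move 4: P2 pit3 -> P1=[6,6,0,0,6,1](2) P2=[6,6,4,0,3,6](1)
Move 5: P1 pit5 -> P1=[6,6,0,0,6,0](3) P2=[6,6,4,0,3,6](1)

Answer: 6 6 0 0 6 0 3 6 6 4 0 3 6 1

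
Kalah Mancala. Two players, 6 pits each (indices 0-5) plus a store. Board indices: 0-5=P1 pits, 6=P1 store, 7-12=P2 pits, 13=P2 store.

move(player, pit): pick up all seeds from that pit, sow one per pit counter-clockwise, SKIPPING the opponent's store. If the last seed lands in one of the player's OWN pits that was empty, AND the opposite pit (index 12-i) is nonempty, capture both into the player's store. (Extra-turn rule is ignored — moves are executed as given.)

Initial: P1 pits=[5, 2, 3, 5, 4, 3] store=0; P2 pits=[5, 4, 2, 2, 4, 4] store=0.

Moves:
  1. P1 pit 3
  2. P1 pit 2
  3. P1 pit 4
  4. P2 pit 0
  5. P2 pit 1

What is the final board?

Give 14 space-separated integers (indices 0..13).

Move 1: P1 pit3 -> P1=[5,2,3,0,5,4](1) P2=[6,5,2,2,4,4](0)
Move 2: P1 pit2 -> P1=[5,2,0,1,6,5](1) P2=[6,5,2,2,4,4](0)
Move 3: P1 pit4 -> P1=[5,2,0,1,0,6](2) P2=[7,6,3,3,4,4](0)
Move 4: P2 pit0 -> P1=[6,2,0,1,0,6](2) P2=[0,7,4,4,5,5](1)
Move 5: P2 pit1 -> P1=[7,3,0,1,0,6](2) P2=[0,0,5,5,6,6](2)

Answer: 7 3 0 1 0 6 2 0 0 5 5 6 6 2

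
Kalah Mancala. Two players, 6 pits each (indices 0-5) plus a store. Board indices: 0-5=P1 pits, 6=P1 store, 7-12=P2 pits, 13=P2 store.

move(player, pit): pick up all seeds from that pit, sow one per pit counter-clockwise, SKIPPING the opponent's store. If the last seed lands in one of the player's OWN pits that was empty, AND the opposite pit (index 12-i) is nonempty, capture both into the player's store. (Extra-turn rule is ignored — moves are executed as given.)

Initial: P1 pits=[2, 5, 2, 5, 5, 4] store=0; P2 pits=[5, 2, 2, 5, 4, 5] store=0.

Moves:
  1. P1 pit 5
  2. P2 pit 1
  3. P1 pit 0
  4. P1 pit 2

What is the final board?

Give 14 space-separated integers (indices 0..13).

Move 1: P1 pit5 -> P1=[2,5,2,5,5,0](1) P2=[6,3,3,5,4,5](0)
Move 2: P2 pit1 -> P1=[2,5,2,5,5,0](1) P2=[6,0,4,6,5,5](0)
Move 3: P1 pit0 -> P1=[0,6,3,5,5,0](1) P2=[6,0,4,6,5,5](0)
Move 4: P1 pit2 -> P1=[0,6,0,6,6,0](8) P2=[0,0,4,6,5,5](0)

Answer: 0 6 0 6 6 0 8 0 0 4 6 5 5 0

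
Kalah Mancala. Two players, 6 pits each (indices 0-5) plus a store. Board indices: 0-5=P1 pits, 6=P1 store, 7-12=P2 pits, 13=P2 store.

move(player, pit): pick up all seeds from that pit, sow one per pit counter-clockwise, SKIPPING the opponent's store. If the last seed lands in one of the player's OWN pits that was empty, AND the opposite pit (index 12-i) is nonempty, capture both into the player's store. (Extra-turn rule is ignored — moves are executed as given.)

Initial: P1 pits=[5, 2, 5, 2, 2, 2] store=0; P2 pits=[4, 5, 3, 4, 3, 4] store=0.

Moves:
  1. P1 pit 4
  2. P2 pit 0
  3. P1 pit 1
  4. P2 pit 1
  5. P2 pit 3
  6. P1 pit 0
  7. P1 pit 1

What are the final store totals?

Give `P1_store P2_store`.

Answer: 2 2

Derivation:
Move 1: P1 pit4 -> P1=[5,2,5,2,0,3](1) P2=[4,5,3,4,3,4](0)
Move 2: P2 pit0 -> P1=[5,2,5,2,0,3](1) P2=[0,6,4,5,4,4](0)
Move 3: P1 pit1 -> P1=[5,0,6,3,0,3](1) P2=[0,6,4,5,4,4](0)
Move 4: P2 pit1 -> P1=[6,0,6,3,0,3](1) P2=[0,0,5,6,5,5](1)
Move 5: P2 pit3 -> P1=[7,1,7,3,0,3](1) P2=[0,0,5,0,6,6](2)
Move 6: P1 pit0 -> P1=[0,2,8,4,1,4](2) P2=[1,0,5,0,6,6](2)
Move 7: P1 pit1 -> P1=[0,0,9,5,1,4](2) P2=[1,0,5,0,6,6](2)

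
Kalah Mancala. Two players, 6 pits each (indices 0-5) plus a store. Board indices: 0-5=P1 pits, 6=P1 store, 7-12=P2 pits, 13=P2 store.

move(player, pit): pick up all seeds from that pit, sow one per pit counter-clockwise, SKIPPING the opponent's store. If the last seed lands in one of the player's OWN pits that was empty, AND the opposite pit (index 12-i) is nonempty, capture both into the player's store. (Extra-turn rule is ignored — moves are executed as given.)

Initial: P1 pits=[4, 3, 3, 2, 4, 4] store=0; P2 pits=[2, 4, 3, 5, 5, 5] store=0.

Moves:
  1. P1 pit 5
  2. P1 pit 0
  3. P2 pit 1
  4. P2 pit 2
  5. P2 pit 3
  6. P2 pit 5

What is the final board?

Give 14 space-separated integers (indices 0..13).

Move 1: P1 pit5 -> P1=[4,3,3,2,4,0](1) P2=[3,5,4,5,5,5](0)
Move 2: P1 pit0 -> P1=[0,4,4,3,5,0](1) P2=[3,5,4,5,5,5](0)
Move 3: P2 pit1 -> P1=[0,4,4,3,5,0](1) P2=[3,0,5,6,6,6](1)
Move 4: P2 pit2 -> P1=[1,4,4,3,5,0](1) P2=[3,0,0,7,7,7](2)
Move 5: P2 pit3 -> P1=[2,5,5,4,5,0](1) P2=[3,0,0,0,8,8](3)
Move 6: P2 pit5 -> P1=[3,6,6,5,6,1](1) P2=[4,0,0,0,8,0](4)

Answer: 3 6 6 5 6 1 1 4 0 0 0 8 0 4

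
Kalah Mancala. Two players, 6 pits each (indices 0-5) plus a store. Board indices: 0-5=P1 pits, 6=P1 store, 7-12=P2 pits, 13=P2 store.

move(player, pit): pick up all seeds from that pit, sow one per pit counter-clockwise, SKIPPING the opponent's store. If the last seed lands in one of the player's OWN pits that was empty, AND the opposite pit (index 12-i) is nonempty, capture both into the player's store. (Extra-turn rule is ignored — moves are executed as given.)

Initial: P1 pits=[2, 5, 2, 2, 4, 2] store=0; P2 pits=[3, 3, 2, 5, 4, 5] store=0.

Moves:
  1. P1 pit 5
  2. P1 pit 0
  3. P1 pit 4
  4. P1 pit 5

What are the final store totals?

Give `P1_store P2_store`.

Move 1: P1 pit5 -> P1=[2,5,2,2,4,0](1) P2=[4,3,2,5,4,5](0)
Move 2: P1 pit0 -> P1=[0,6,3,2,4,0](1) P2=[4,3,2,5,4,5](0)
Move 3: P1 pit4 -> P1=[0,6,3,2,0,1](2) P2=[5,4,2,5,4,5](0)
Move 4: P1 pit5 -> P1=[0,6,3,2,0,0](3) P2=[5,4,2,5,4,5](0)

Answer: 3 0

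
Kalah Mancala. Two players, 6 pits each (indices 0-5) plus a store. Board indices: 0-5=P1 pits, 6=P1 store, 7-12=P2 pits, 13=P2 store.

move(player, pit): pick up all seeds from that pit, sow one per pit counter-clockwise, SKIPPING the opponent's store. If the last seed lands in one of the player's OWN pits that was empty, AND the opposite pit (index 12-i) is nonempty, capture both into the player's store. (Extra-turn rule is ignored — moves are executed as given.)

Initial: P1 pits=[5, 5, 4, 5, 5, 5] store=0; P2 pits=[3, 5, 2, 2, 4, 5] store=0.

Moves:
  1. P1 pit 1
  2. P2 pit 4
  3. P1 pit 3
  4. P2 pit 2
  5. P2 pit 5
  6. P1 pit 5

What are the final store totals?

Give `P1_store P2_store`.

Move 1: P1 pit1 -> P1=[5,0,5,6,6,6](1) P2=[3,5,2,2,4,5](0)
Move 2: P2 pit4 -> P1=[6,1,5,6,6,6](1) P2=[3,5,2,2,0,6](1)
Move 3: P1 pit3 -> P1=[6,1,5,0,7,7](2) P2=[4,6,3,2,0,6](1)
Move 4: P2 pit2 -> P1=[6,1,5,0,7,7](2) P2=[4,6,0,3,1,7](1)
Move 5: P2 pit5 -> P1=[7,2,6,1,8,8](2) P2=[4,6,0,3,1,0](2)
Move 6: P1 pit5 -> P1=[8,2,6,1,8,0](3) P2=[5,7,1,4,2,1](2)

Answer: 3 2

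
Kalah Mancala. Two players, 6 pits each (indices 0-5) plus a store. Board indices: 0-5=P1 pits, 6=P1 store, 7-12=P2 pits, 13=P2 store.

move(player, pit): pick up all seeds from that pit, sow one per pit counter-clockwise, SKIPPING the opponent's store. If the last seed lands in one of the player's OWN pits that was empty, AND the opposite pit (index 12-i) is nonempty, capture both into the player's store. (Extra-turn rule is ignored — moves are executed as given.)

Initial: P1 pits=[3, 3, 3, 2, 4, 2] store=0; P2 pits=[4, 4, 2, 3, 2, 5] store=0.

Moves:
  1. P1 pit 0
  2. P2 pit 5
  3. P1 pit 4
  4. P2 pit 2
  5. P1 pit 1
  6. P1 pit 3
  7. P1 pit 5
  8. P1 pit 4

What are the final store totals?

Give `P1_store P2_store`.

Answer: 5 1

Derivation:
Move 1: P1 pit0 -> P1=[0,4,4,3,4,2](0) P2=[4,4,2,3,2,5](0)
Move 2: P2 pit5 -> P1=[1,5,5,4,4,2](0) P2=[4,4,2,3,2,0](1)
Move 3: P1 pit4 -> P1=[1,5,5,4,0,3](1) P2=[5,5,2,3,2,0](1)
Move 4: P2 pit2 -> P1=[1,5,5,4,0,3](1) P2=[5,5,0,4,3,0](1)
Move 5: P1 pit1 -> P1=[1,0,6,5,1,4](2) P2=[5,5,0,4,3,0](1)
Move 6: P1 pit3 -> P1=[1,0,6,0,2,5](3) P2=[6,6,0,4,3,0](1)
Move 7: P1 pit5 -> P1=[1,0,6,0,2,0](4) P2=[7,7,1,5,3,0](1)
Move 8: P1 pit4 -> P1=[1,0,6,0,0,1](5) P2=[7,7,1,5,3,0](1)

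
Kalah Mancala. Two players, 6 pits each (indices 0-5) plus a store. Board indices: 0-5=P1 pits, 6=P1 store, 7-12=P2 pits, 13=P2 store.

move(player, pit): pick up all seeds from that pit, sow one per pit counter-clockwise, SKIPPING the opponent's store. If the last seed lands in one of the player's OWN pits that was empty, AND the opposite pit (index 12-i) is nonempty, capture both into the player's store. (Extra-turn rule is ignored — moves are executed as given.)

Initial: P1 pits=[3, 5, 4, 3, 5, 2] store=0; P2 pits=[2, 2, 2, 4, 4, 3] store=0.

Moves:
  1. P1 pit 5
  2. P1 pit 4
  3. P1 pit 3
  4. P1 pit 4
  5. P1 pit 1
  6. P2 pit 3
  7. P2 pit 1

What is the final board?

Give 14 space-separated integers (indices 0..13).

Answer: 4 0 5 1 1 4 4 4 0 4 1 6 4 1

Derivation:
Move 1: P1 pit5 -> P1=[3,5,4,3,5,0](1) P2=[3,2,2,4,4,3](0)
Move 2: P1 pit4 -> P1=[3,5,4,3,0,1](2) P2=[4,3,3,4,4,3](0)
Move 3: P1 pit3 -> P1=[3,5,4,0,1,2](3) P2=[4,3,3,4,4,3](0)
Move 4: P1 pit4 -> P1=[3,5,4,0,0,3](3) P2=[4,3,3,4,4,3](0)
Move 5: P1 pit1 -> P1=[3,0,5,1,1,4](4) P2=[4,3,3,4,4,3](0)
Move 6: P2 pit3 -> P1=[4,0,5,1,1,4](4) P2=[4,3,3,0,5,4](1)
Move 7: P2 pit1 -> P1=[4,0,5,1,1,4](4) P2=[4,0,4,1,6,4](1)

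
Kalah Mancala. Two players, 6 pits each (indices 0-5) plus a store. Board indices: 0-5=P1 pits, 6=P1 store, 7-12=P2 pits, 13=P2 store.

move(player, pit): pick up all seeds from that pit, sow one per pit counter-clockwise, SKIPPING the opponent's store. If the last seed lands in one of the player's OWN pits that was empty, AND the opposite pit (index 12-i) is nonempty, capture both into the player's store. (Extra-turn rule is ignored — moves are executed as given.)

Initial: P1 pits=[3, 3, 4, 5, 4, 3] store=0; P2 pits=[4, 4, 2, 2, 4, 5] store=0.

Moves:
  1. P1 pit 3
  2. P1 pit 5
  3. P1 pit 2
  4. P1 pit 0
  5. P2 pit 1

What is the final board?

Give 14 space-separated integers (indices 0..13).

Move 1: P1 pit3 -> P1=[3,3,4,0,5,4](1) P2=[5,5,2,2,4,5](0)
Move 2: P1 pit5 -> P1=[3,3,4,0,5,0](2) P2=[6,6,3,2,4,5](0)
Move 3: P1 pit2 -> P1=[3,3,0,1,6,1](3) P2=[6,6,3,2,4,5](0)
Move 4: P1 pit0 -> P1=[0,4,1,2,6,1](3) P2=[6,6,3,2,4,5](0)
Move 5: P2 pit1 -> P1=[1,4,1,2,6,1](3) P2=[6,0,4,3,5,6](1)

Answer: 1 4 1 2 6 1 3 6 0 4 3 5 6 1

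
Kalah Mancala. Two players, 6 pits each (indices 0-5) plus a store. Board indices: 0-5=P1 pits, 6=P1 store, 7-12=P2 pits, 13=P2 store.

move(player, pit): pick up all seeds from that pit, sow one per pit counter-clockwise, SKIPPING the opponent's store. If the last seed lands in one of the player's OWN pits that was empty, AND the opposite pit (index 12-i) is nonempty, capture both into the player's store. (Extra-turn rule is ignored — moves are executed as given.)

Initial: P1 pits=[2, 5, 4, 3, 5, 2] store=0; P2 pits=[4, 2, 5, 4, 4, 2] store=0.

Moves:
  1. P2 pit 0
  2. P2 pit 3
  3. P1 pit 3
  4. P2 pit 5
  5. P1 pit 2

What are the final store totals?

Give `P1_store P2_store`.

Answer: 2 2

Derivation:
Move 1: P2 pit0 -> P1=[2,5,4,3,5,2](0) P2=[0,3,6,5,5,2](0)
Move 2: P2 pit3 -> P1=[3,6,4,3,5,2](0) P2=[0,3,6,0,6,3](1)
Move 3: P1 pit3 -> P1=[3,6,4,0,6,3](1) P2=[0,3,6,0,6,3](1)
Move 4: P2 pit5 -> P1=[4,7,4,0,6,3](1) P2=[0,3,6,0,6,0](2)
Move 5: P1 pit2 -> P1=[4,7,0,1,7,4](2) P2=[0,3,6,0,6,0](2)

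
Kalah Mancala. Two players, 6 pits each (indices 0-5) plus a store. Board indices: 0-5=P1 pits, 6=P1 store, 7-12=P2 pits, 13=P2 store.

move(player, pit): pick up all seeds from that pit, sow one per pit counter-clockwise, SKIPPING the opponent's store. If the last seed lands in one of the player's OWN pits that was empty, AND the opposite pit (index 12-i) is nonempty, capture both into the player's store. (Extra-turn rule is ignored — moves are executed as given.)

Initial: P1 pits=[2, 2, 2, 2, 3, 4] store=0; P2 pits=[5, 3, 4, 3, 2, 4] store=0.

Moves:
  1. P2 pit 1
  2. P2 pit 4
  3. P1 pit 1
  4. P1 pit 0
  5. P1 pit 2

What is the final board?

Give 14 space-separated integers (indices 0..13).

Move 1: P2 pit1 -> P1=[2,2,2,2,3,4](0) P2=[5,0,5,4,3,4](0)
Move 2: P2 pit4 -> P1=[3,2,2,2,3,4](0) P2=[5,0,5,4,0,5](1)
Move 3: P1 pit1 -> P1=[3,0,3,3,3,4](0) P2=[5,0,5,4,0,5](1)
Move 4: P1 pit0 -> P1=[0,1,4,4,3,4](0) P2=[5,0,5,4,0,5](1)
Move 5: P1 pit2 -> P1=[0,1,0,5,4,5](1) P2=[5,0,5,4,0,5](1)

Answer: 0 1 0 5 4 5 1 5 0 5 4 0 5 1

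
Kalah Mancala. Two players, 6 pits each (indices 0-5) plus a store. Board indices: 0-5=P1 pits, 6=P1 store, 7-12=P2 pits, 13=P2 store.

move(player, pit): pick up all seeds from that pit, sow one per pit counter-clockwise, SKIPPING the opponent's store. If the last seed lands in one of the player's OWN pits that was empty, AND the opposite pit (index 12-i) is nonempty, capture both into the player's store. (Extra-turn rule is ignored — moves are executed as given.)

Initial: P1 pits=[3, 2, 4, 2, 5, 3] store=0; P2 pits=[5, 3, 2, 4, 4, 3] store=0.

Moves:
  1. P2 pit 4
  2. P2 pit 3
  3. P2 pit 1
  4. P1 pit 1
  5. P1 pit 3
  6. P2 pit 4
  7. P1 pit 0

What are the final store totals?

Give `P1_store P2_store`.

Answer: 1 3

Derivation:
Move 1: P2 pit4 -> P1=[4,3,4,2,5,3](0) P2=[5,3,2,4,0,4](1)
Move 2: P2 pit3 -> P1=[5,3,4,2,5,3](0) P2=[5,3,2,0,1,5](2)
Move 3: P2 pit1 -> P1=[5,3,4,2,5,3](0) P2=[5,0,3,1,2,5](2)
Move 4: P1 pit1 -> P1=[5,0,5,3,6,3](0) P2=[5,0,3,1,2,5](2)
Move 5: P1 pit3 -> P1=[5,0,5,0,7,4](1) P2=[5,0,3,1,2,5](2)
Move 6: P2 pit4 -> P1=[5,0,5,0,7,4](1) P2=[5,0,3,1,0,6](3)
Move 7: P1 pit0 -> P1=[0,1,6,1,8,5](1) P2=[5,0,3,1,0,6](3)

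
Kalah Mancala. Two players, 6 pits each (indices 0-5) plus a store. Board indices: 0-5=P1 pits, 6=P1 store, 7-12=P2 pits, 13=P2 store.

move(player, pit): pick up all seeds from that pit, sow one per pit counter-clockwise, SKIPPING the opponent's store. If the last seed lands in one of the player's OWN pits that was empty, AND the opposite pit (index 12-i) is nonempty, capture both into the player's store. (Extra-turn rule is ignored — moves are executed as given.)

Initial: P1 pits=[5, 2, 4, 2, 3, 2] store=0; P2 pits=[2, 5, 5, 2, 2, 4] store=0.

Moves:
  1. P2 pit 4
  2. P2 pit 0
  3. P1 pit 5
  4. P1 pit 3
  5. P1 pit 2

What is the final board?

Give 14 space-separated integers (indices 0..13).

Move 1: P2 pit4 -> P1=[5,2,4,2,3,2](0) P2=[2,5,5,2,0,5](1)
Move 2: P2 pit0 -> P1=[5,2,4,2,3,2](0) P2=[0,6,6,2,0,5](1)
Move 3: P1 pit5 -> P1=[5,2,4,2,3,0](1) P2=[1,6,6,2,0,5](1)
Move 4: P1 pit3 -> P1=[5,2,4,0,4,0](3) P2=[0,6,6,2,0,5](1)
Move 5: P1 pit2 -> P1=[5,2,0,1,5,1](4) P2=[0,6,6,2,0,5](1)

Answer: 5 2 0 1 5 1 4 0 6 6 2 0 5 1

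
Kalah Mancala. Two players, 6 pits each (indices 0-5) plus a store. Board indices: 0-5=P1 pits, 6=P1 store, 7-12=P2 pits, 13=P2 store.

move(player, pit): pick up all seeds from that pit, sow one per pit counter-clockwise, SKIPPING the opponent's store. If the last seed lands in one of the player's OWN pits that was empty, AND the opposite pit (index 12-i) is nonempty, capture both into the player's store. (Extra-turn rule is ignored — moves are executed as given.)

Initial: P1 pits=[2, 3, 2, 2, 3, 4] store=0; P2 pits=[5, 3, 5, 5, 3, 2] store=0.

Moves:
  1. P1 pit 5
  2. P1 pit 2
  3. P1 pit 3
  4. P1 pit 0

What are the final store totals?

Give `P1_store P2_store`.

Move 1: P1 pit5 -> P1=[2,3,2,2,3,0](1) P2=[6,4,6,5,3,2](0)
Move 2: P1 pit2 -> P1=[2,3,0,3,4,0](1) P2=[6,4,6,5,3,2](0)
Move 3: P1 pit3 -> P1=[2,3,0,0,5,1](2) P2=[6,4,6,5,3,2](0)
Move 4: P1 pit0 -> P1=[0,4,0,0,5,1](8) P2=[6,4,6,0,3,2](0)

Answer: 8 0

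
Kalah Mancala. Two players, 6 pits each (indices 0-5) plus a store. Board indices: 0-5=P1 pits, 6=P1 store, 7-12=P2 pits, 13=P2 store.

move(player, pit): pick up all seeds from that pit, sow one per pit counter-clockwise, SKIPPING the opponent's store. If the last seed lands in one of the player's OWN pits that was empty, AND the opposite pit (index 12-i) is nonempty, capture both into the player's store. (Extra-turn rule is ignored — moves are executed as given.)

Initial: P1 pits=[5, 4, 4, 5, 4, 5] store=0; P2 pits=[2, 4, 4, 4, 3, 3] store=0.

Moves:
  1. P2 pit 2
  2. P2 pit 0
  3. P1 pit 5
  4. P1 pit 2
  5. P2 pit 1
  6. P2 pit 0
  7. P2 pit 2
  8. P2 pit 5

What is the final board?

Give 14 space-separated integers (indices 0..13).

Move 1: P2 pit2 -> P1=[5,4,4,5,4,5](0) P2=[2,4,0,5,4,4](1)
Move 2: P2 pit0 -> P1=[5,4,4,0,4,5](0) P2=[0,5,0,5,4,4](7)
Move 3: P1 pit5 -> P1=[5,4,4,0,4,0](1) P2=[1,6,1,6,4,4](7)
Move 4: P1 pit2 -> P1=[5,4,0,1,5,1](2) P2=[1,6,1,6,4,4](7)
Move 5: P2 pit1 -> P1=[6,4,0,1,5,1](2) P2=[1,0,2,7,5,5](8)
Move 6: P2 pit0 -> P1=[6,4,0,1,0,1](2) P2=[0,0,2,7,5,5](14)
Move 7: P2 pit2 -> P1=[6,4,0,1,0,1](2) P2=[0,0,0,8,6,5](14)
Move 8: P2 pit5 -> P1=[7,5,1,2,0,1](2) P2=[0,0,0,8,6,0](15)

Answer: 7 5 1 2 0 1 2 0 0 0 8 6 0 15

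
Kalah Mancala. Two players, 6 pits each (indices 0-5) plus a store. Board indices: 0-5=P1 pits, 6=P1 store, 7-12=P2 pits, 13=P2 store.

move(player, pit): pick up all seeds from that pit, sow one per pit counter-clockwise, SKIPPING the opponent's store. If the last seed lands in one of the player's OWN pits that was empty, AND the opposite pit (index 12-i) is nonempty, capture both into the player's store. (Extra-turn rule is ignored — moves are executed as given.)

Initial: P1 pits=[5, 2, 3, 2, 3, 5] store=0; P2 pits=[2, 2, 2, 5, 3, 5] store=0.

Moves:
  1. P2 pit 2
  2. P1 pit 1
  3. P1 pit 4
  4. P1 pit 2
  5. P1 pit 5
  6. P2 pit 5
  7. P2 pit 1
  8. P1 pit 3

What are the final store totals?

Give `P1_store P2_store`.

Move 1: P2 pit2 -> P1=[5,2,3,2,3,5](0) P2=[2,2,0,6,4,5](0)
Move 2: P1 pit1 -> P1=[5,0,4,3,3,5](0) P2=[2,2,0,6,4,5](0)
Move 3: P1 pit4 -> P1=[5,0,4,3,0,6](1) P2=[3,2,0,6,4,5](0)
Move 4: P1 pit2 -> P1=[5,0,0,4,1,7](2) P2=[3,2,0,6,4,5](0)
Move 5: P1 pit5 -> P1=[5,0,0,4,1,0](3) P2=[4,3,1,7,5,6](0)
Move 6: P2 pit5 -> P1=[6,1,1,5,2,0](3) P2=[4,3,1,7,5,0](1)
Move 7: P2 pit1 -> P1=[6,1,1,5,2,0](3) P2=[4,0,2,8,6,0](1)
Move 8: P1 pit3 -> P1=[6,1,1,0,3,1](4) P2=[5,1,2,8,6,0](1)

Answer: 4 1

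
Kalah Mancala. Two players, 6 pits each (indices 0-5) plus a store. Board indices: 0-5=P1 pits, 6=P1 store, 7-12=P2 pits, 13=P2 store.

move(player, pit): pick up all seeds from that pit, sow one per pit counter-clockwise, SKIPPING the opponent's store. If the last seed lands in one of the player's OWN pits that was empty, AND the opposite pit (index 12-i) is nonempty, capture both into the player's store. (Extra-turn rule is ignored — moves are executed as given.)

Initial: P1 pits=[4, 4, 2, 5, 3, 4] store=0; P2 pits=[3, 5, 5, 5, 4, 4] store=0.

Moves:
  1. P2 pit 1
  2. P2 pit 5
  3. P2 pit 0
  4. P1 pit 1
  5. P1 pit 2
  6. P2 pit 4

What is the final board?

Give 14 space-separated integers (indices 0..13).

Move 1: P2 pit1 -> P1=[4,4,2,5,3,4](0) P2=[3,0,6,6,5,5](1)
Move 2: P2 pit5 -> P1=[5,5,3,6,3,4](0) P2=[3,0,6,6,5,0](2)
Move 3: P2 pit0 -> P1=[5,5,3,6,3,4](0) P2=[0,1,7,7,5,0](2)
Move 4: P1 pit1 -> P1=[5,0,4,7,4,5](1) P2=[0,1,7,7,5,0](2)
Move 5: P1 pit2 -> P1=[5,0,0,8,5,6](2) P2=[0,1,7,7,5,0](2)
Move 6: P2 pit4 -> P1=[6,1,1,8,5,6](2) P2=[0,1,7,7,0,1](3)

Answer: 6 1 1 8 5 6 2 0 1 7 7 0 1 3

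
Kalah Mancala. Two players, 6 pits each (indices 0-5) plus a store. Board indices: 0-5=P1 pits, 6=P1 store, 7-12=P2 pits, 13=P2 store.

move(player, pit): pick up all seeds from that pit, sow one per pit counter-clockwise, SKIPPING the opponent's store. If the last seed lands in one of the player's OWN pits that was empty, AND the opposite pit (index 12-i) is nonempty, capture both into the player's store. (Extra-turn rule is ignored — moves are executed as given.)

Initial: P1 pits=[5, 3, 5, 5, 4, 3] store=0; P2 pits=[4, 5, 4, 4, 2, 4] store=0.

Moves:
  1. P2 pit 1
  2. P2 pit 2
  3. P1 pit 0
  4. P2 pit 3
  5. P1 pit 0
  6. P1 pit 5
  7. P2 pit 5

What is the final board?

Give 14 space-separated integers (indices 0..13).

Move 1: P2 pit1 -> P1=[5,3,5,5,4,3](0) P2=[4,0,5,5,3,5](1)
Move 2: P2 pit2 -> P1=[6,3,5,5,4,3](0) P2=[4,0,0,6,4,6](2)
Move 3: P1 pit0 -> P1=[0,4,6,6,5,4](1) P2=[4,0,0,6,4,6](2)
Move 4: P2 pit3 -> P1=[1,5,7,6,5,4](1) P2=[4,0,0,0,5,7](3)
Move 5: P1 pit0 -> P1=[0,6,7,6,5,4](1) P2=[4,0,0,0,5,7](3)
Move 6: P1 pit5 -> P1=[0,6,7,6,5,0](2) P2=[5,1,1,0,5,7](3)
Move 7: P2 pit5 -> P1=[1,7,8,7,6,1](2) P2=[5,1,1,0,5,0](4)

Answer: 1 7 8 7 6 1 2 5 1 1 0 5 0 4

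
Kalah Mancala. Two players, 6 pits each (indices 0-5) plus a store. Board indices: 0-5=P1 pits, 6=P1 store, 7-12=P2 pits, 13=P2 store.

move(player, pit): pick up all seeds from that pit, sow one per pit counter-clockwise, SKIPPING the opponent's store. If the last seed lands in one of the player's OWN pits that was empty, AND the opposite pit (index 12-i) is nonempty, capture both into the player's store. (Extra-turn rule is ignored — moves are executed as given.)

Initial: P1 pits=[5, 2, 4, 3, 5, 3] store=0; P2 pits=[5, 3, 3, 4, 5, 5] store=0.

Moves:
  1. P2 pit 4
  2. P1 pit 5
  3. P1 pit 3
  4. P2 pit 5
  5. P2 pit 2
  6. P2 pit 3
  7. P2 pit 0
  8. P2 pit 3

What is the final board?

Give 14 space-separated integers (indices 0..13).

Answer: 1 5 6 1 7 1 2 0 5 1 0 4 2 12

Derivation:
Move 1: P2 pit4 -> P1=[6,3,5,3,5,3](0) P2=[5,3,3,4,0,6](1)
Move 2: P1 pit5 -> P1=[6,3,5,3,5,0](1) P2=[6,4,3,4,0,6](1)
Move 3: P1 pit3 -> P1=[6,3,5,0,6,1](2) P2=[6,4,3,4,0,6](1)
Move 4: P2 pit5 -> P1=[7,4,6,1,7,1](2) P2=[6,4,3,4,0,0](2)
Move 5: P2 pit2 -> P1=[0,4,6,1,7,1](2) P2=[6,4,0,5,1,0](10)
Move 6: P2 pit3 -> P1=[1,5,6,1,7,1](2) P2=[6,4,0,0,2,1](11)
Move 7: P2 pit0 -> P1=[1,5,6,1,7,1](2) P2=[0,5,1,1,3,2](12)
Move 8: P2 pit3 -> P1=[1,5,6,1,7,1](2) P2=[0,5,1,0,4,2](12)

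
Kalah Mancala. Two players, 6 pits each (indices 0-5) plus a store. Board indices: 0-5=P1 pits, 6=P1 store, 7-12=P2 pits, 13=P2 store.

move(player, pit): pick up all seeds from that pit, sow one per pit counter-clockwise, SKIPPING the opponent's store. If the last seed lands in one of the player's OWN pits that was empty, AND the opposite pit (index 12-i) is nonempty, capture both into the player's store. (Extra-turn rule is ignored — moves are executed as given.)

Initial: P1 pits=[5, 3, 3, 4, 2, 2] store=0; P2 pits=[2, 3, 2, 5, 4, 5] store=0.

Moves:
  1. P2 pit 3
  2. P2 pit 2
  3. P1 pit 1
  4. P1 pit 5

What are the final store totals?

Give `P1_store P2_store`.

Move 1: P2 pit3 -> P1=[6,4,3,4,2,2](0) P2=[2,3,2,0,5,6](1)
Move 2: P2 pit2 -> P1=[6,4,3,4,2,2](0) P2=[2,3,0,1,6,6](1)
Move 3: P1 pit1 -> P1=[6,0,4,5,3,3](0) P2=[2,3,0,1,6,6](1)
Move 4: P1 pit5 -> P1=[6,0,4,5,3,0](1) P2=[3,4,0,1,6,6](1)

Answer: 1 1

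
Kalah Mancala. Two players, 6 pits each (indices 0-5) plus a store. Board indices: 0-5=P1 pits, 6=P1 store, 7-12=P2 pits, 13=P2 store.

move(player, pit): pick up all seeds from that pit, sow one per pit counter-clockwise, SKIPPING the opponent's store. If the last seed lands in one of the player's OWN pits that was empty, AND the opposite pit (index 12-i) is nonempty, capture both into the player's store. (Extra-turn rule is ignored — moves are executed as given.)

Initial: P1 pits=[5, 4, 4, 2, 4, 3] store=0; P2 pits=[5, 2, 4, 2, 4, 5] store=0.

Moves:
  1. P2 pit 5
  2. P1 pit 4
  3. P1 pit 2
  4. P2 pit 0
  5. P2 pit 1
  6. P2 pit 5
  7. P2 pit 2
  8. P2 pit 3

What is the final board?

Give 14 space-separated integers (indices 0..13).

Move 1: P2 pit5 -> P1=[6,5,5,3,4,3](0) P2=[5,2,4,2,4,0](1)
Move 2: P1 pit4 -> P1=[6,5,5,3,0,4](1) P2=[6,3,4,2,4,0](1)
Move 3: P1 pit2 -> P1=[6,5,0,4,1,5](2) P2=[7,3,4,2,4,0](1)
Move 4: P2 pit0 -> P1=[7,5,0,4,1,5](2) P2=[0,4,5,3,5,1](2)
Move 5: P2 pit1 -> P1=[7,5,0,4,1,5](2) P2=[0,0,6,4,6,2](2)
Move 6: P2 pit5 -> P1=[8,5,0,4,1,5](2) P2=[0,0,6,4,6,0](3)
Move 7: P2 pit2 -> P1=[9,6,0,4,1,5](2) P2=[0,0,0,5,7,1](4)
Move 8: P2 pit3 -> P1=[10,7,0,4,1,5](2) P2=[0,0,0,0,8,2](5)

Answer: 10 7 0 4 1 5 2 0 0 0 0 8 2 5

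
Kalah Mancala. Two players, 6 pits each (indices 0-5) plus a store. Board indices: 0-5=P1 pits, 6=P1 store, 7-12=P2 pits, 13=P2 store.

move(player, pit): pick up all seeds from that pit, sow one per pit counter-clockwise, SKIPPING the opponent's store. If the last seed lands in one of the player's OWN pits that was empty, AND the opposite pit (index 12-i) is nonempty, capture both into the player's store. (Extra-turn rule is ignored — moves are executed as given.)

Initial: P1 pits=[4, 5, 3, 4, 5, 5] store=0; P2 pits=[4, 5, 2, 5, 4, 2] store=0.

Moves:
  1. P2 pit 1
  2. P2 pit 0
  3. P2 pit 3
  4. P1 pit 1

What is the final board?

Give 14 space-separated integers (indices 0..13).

Move 1: P2 pit1 -> P1=[4,5,3,4,5,5](0) P2=[4,0,3,6,5,3](1)
Move 2: P2 pit0 -> P1=[4,5,3,4,5,5](0) P2=[0,1,4,7,6,3](1)
Move 3: P2 pit3 -> P1=[5,6,4,5,5,5](0) P2=[0,1,4,0,7,4](2)
Move 4: P1 pit1 -> P1=[5,0,5,6,6,6](1) P2=[1,1,4,0,7,4](2)

Answer: 5 0 5 6 6 6 1 1 1 4 0 7 4 2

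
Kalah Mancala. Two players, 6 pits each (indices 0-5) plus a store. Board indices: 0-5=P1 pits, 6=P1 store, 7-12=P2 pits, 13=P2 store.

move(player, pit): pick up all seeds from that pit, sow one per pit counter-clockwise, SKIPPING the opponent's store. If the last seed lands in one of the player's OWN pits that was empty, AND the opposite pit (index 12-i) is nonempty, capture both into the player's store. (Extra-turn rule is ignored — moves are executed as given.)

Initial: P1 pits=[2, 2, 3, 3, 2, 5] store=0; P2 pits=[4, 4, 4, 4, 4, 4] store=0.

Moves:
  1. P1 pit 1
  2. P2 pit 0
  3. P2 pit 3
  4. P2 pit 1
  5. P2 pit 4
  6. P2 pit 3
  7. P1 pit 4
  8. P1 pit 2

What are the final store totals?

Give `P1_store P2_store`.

Answer: 2 6

Derivation:
Move 1: P1 pit1 -> P1=[2,0,4,4,2,5](0) P2=[4,4,4,4,4,4](0)
Move 2: P2 pit0 -> P1=[2,0,4,4,2,5](0) P2=[0,5,5,5,5,4](0)
Move 3: P2 pit3 -> P1=[3,1,4,4,2,5](0) P2=[0,5,5,0,6,5](1)
Move 4: P2 pit1 -> P1=[3,1,4,4,2,5](0) P2=[0,0,6,1,7,6](2)
Move 5: P2 pit4 -> P1=[4,2,5,5,3,5](0) P2=[0,0,6,1,0,7](3)
Move 6: P2 pit3 -> P1=[4,0,5,5,3,5](0) P2=[0,0,6,0,0,7](6)
Move 7: P1 pit4 -> P1=[4,0,5,5,0,6](1) P2=[1,0,6,0,0,7](6)
Move 8: P1 pit2 -> P1=[4,0,0,6,1,7](2) P2=[2,0,6,0,0,7](6)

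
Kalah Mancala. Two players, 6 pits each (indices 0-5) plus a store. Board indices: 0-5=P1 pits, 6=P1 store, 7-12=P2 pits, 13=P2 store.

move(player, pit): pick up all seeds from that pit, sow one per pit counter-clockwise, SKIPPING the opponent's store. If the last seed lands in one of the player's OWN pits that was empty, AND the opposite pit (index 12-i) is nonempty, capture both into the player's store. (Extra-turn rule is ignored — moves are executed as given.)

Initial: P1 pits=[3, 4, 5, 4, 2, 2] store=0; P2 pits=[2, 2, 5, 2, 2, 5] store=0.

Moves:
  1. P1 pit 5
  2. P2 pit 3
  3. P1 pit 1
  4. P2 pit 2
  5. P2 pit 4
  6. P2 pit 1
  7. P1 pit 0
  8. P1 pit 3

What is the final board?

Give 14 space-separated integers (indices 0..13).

Move 1: P1 pit5 -> P1=[3,4,5,4,2,0](1) P2=[3,2,5,2,2,5](0)
Move 2: P2 pit3 -> P1=[3,4,5,4,2,0](1) P2=[3,2,5,0,3,6](0)
Move 3: P1 pit1 -> P1=[3,0,6,5,3,0](5) P2=[0,2,5,0,3,6](0)
Move 4: P2 pit2 -> P1=[4,0,6,5,3,0](5) P2=[0,2,0,1,4,7](1)
Move 5: P2 pit4 -> P1=[5,1,6,5,3,0](5) P2=[0,2,0,1,0,8](2)
Move 6: P2 pit1 -> P1=[5,1,6,5,3,0](5) P2=[0,0,1,2,0,8](2)
Move 7: P1 pit0 -> P1=[0,2,7,6,4,1](5) P2=[0,0,1,2,0,8](2)
Move 8: P1 pit3 -> P1=[0,2,7,0,5,2](6) P2=[1,1,2,2,0,8](2)

Answer: 0 2 7 0 5 2 6 1 1 2 2 0 8 2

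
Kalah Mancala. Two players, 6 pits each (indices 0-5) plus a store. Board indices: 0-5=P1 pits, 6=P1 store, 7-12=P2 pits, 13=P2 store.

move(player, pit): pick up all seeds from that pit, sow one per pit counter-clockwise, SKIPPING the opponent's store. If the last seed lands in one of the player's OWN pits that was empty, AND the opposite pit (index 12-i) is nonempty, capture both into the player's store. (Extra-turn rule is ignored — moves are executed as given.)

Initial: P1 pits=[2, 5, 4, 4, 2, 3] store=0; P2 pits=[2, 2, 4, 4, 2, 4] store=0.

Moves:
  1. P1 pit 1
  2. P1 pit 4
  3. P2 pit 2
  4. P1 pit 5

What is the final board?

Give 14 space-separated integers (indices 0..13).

Answer: 2 0 5 5 0 0 3 4 3 1 6 3 5 1

Derivation:
Move 1: P1 pit1 -> P1=[2,0,5,5,3,4](1) P2=[2,2,4,4,2,4](0)
Move 2: P1 pit4 -> P1=[2,0,5,5,0,5](2) P2=[3,2,4,4,2,4](0)
Move 3: P2 pit2 -> P1=[2,0,5,5,0,5](2) P2=[3,2,0,5,3,5](1)
Move 4: P1 pit5 -> P1=[2,0,5,5,0,0](3) P2=[4,3,1,6,3,5](1)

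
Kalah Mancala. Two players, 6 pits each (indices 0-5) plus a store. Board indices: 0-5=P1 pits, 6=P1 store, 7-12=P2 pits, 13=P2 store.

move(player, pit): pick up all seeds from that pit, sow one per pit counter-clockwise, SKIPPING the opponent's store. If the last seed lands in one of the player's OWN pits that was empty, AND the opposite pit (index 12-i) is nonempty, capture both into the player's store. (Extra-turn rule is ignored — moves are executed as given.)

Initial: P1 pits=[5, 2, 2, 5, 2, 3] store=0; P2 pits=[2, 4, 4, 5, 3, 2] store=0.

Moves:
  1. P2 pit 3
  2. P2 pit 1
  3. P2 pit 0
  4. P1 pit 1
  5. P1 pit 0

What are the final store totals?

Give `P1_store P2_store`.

Move 1: P2 pit3 -> P1=[6,3,2,5,2,3](0) P2=[2,4,4,0,4,3](1)
Move 2: P2 pit1 -> P1=[6,3,2,5,2,3](0) P2=[2,0,5,1,5,4](1)
Move 3: P2 pit0 -> P1=[6,3,2,5,2,3](0) P2=[0,1,6,1,5,4](1)
Move 4: P1 pit1 -> P1=[6,0,3,6,3,3](0) P2=[0,1,6,1,5,4](1)
Move 5: P1 pit0 -> P1=[0,1,4,7,4,4](1) P2=[0,1,6,1,5,4](1)

Answer: 1 1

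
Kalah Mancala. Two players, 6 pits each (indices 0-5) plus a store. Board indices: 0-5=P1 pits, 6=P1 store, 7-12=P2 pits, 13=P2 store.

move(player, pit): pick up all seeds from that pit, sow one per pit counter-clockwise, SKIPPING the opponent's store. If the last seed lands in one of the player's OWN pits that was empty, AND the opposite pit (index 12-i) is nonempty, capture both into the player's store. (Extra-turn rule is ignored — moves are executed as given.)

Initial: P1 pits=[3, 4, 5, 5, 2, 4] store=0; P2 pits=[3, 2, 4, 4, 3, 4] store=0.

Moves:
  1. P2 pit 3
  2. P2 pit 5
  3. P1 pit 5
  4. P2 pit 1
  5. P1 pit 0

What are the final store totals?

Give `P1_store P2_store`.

Answer: 6 2

Derivation:
Move 1: P2 pit3 -> P1=[4,4,5,5,2,4](0) P2=[3,2,4,0,4,5](1)
Move 2: P2 pit5 -> P1=[5,5,6,6,2,4](0) P2=[3,2,4,0,4,0](2)
Move 3: P1 pit5 -> P1=[5,5,6,6,2,0](1) P2=[4,3,5,0,4,0](2)
Move 4: P2 pit1 -> P1=[5,5,6,6,2,0](1) P2=[4,0,6,1,5,0](2)
Move 5: P1 pit0 -> P1=[0,6,7,7,3,0](6) P2=[0,0,6,1,5,0](2)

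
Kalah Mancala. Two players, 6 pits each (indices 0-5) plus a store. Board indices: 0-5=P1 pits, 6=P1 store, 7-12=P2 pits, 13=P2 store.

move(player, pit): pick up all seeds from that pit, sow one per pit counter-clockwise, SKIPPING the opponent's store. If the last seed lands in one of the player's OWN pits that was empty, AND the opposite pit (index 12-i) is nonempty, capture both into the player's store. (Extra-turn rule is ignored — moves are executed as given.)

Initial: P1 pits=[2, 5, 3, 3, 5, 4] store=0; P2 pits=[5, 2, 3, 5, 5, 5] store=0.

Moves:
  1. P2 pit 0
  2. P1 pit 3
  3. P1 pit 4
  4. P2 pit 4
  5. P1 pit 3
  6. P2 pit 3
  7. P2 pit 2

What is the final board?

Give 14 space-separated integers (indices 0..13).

Answer: 5 7 5 1 0 6 7 1 0 0 1 2 9 3

Derivation:
Move 1: P2 pit0 -> P1=[2,5,3,3,5,4](0) P2=[0,3,4,6,6,6](0)
Move 2: P1 pit3 -> P1=[2,5,3,0,6,5](1) P2=[0,3,4,6,6,6](0)
Move 3: P1 pit4 -> P1=[2,5,3,0,0,6](2) P2=[1,4,5,7,6,6](0)
Move 4: P2 pit4 -> P1=[3,6,4,1,0,6](2) P2=[1,4,5,7,0,7](1)
Move 5: P1 pit3 -> P1=[3,6,4,0,0,6](7) P2=[1,0,5,7,0,7](1)
Move 6: P2 pit3 -> P1=[4,7,5,1,0,6](7) P2=[1,0,5,0,1,8](2)
Move 7: P2 pit2 -> P1=[5,7,5,1,0,6](7) P2=[1,0,0,1,2,9](3)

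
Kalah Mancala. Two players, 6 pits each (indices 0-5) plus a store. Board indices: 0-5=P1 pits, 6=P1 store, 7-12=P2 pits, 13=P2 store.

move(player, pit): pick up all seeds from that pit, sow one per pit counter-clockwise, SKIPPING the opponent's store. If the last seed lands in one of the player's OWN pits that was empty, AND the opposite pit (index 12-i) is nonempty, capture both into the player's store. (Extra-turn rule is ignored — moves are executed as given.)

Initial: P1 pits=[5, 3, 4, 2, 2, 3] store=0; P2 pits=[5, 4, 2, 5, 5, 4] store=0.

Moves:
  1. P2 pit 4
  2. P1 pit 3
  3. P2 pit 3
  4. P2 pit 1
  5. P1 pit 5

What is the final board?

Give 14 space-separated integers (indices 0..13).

Answer: 7 5 5 0 3 0 1 6 1 4 1 2 7 2

Derivation:
Move 1: P2 pit4 -> P1=[6,4,5,2,2,3](0) P2=[5,4,2,5,0,5](1)
Move 2: P1 pit3 -> P1=[6,4,5,0,3,4](0) P2=[5,4,2,5,0,5](1)
Move 3: P2 pit3 -> P1=[7,5,5,0,3,4](0) P2=[5,4,2,0,1,6](2)
Move 4: P2 pit1 -> P1=[7,5,5,0,3,4](0) P2=[5,0,3,1,2,7](2)
Move 5: P1 pit5 -> P1=[7,5,5,0,3,0](1) P2=[6,1,4,1,2,7](2)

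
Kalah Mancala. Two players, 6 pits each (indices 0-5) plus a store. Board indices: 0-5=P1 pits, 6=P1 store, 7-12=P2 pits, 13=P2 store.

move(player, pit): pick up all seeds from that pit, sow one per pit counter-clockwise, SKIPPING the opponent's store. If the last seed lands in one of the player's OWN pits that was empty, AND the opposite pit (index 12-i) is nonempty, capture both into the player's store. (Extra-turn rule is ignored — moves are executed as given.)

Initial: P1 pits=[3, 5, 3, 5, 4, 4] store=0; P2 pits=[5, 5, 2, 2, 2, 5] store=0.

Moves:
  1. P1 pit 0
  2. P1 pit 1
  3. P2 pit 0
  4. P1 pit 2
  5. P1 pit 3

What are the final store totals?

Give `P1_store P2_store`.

Answer: 3 1

Derivation:
Move 1: P1 pit0 -> P1=[0,6,4,6,4,4](0) P2=[5,5,2,2,2,5](0)
Move 2: P1 pit1 -> P1=[0,0,5,7,5,5](1) P2=[6,5,2,2,2,5](0)
Move 3: P2 pit0 -> P1=[0,0,5,7,5,5](1) P2=[0,6,3,3,3,6](1)
Move 4: P1 pit2 -> P1=[0,0,0,8,6,6](2) P2=[1,6,3,3,3,6](1)
Move 5: P1 pit3 -> P1=[0,0,0,0,7,7](3) P2=[2,7,4,4,4,6](1)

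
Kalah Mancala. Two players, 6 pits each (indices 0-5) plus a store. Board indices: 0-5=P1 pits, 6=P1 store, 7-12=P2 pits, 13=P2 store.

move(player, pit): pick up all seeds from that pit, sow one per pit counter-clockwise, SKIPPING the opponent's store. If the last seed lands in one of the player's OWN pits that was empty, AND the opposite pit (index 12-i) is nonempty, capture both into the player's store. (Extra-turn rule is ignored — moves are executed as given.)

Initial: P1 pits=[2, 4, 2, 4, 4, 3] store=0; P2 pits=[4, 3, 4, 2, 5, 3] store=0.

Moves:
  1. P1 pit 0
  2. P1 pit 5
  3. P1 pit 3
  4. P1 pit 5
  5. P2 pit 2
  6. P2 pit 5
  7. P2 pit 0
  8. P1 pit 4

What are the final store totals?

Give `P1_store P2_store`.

Answer: 4 3

Derivation:
Move 1: P1 pit0 -> P1=[0,5,3,4,4,3](0) P2=[4,3,4,2,5,3](0)
Move 2: P1 pit5 -> P1=[0,5,3,4,4,0](1) P2=[5,4,4,2,5,3](0)
Move 3: P1 pit3 -> P1=[0,5,3,0,5,1](2) P2=[6,4,4,2,5,3](0)
Move 4: P1 pit5 -> P1=[0,5,3,0,5,0](3) P2=[6,4,4,2,5,3](0)
Move 5: P2 pit2 -> P1=[0,5,3,0,5,0](3) P2=[6,4,0,3,6,4](1)
Move 6: P2 pit5 -> P1=[1,6,4,0,5,0](3) P2=[6,4,0,3,6,0](2)
Move 7: P2 pit0 -> P1=[1,6,4,0,5,0](3) P2=[0,5,1,4,7,1](3)
Move 8: P1 pit4 -> P1=[1,6,4,0,0,1](4) P2=[1,6,2,4,7,1](3)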